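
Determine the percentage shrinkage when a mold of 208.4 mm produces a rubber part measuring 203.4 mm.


Shrinkage = (mold - part) / mold * 100
= (208.4 - 203.4) / 208.4 * 100
= 5.0 / 208.4 * 100
= 2.4%

2.4%


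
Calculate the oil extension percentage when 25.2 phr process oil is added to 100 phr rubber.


Oil % = oil / (100 + oil) * 100
= 25.2 / (100 + 25.2) * 100
= 25.2 / 125.2 * 100
= 20.13%

20.13%


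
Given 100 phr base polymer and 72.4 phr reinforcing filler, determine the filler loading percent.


Filler % = filler / (rubber + filler) * 100
= 72.4 / (100 + 72.4) * 100
= 72.4 / 172.4 * 100
= 42.0%

42.0%


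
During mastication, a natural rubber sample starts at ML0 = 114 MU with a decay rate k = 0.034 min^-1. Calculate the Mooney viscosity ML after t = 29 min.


ML = ML0 * exp(-k * t)
ML = 114 * exp(-0.034 * 29)
ML = 114 * 0.3731
ML = 42.53 MU

42.53 MU


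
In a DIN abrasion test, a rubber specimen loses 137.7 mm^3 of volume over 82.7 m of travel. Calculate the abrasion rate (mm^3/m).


Rate = volume_loss / distance
= 137.7 / 82.7
= 1.665 mm^3/m

1.665 mm^3/m


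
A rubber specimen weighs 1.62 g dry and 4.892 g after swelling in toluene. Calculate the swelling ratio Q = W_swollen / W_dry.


Q = W_swollen / W_dry
Q = 4.892 / 1.62
Q = 3.02

Q = 3.02


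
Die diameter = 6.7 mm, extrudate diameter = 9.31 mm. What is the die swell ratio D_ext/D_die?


Die swell ratio = D_extrudate / D_die
= 9.31 / 6.7
= 1.39

Die swell = 1.39


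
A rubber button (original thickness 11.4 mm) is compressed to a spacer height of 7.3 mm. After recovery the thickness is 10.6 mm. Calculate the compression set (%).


CS = (t0 - recovered) / (t0 - ts) * 100
= (11.4 - 10.6) / (11.4 - 7.3) * 100
= 0.8 / 4.1 * 100
= 19.5%

19.5%


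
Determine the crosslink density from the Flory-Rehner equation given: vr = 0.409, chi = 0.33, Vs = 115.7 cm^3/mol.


ln(1 - vr) = ln(1 - 0.409) = -0.5259
Numerator = -((-0.5259) + 0.409 + 0.33 * 0.409^2) = 0.0617
Denominator = 115.7 * (0.409^(1/3) - 0.409/2) = 62.2225
nu = 0.0617 / 62.2225 = 9.9219e-04 mol/cm^3

9.9219e-04 mol/cm^3


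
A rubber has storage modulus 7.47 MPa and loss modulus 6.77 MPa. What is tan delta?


tan delta = E'' / E'
= 6.77 / 7.47
= 0.9063

tan delta = 0.9063


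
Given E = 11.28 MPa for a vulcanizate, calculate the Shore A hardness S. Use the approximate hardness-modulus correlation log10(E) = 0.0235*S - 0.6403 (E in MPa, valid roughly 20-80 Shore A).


log10(E) = 0.0235*S - 0.6403  =>  S = (log10(E) + 0.6403) / 0.0235
log10(11.28) = 1.052309
S = (1.052309 + 0.6403) / 0.0235 = 1.692609 / 0.0235
S = 72.0

Shore A = 72.0


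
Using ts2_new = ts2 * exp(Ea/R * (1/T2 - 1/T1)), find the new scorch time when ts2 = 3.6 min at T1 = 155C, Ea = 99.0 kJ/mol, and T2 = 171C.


Convert temperatures: T1 = 155 + 273.15 = 428.15 K, T2 = 171 + 273.15 = 444.15 K
ts2_new = 3.6 * exp(99000 / 8.314 * (1/444.15 - 1/428.15))
1/T2 - 1/T1 = -8.4138e-05
ts2_new = 1.32 min

1.32 min


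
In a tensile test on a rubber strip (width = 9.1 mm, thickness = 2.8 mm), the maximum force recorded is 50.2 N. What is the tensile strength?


Area = width * thickness = 9.1 * 2.8 = 25.48 mm^2
TS = force / area = 50.2 / 25.48 = 1.97 MPa

1.97 MPa


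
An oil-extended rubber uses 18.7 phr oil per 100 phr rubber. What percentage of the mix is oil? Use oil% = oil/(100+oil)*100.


Oil % = oil / (100 + oil) * 100
= 18.7 / (100 + 18.7) * 100
= 18.7 / 118.7 * 100
= 15.75%

15.75%


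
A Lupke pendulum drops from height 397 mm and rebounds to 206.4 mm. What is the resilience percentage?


Resilience = h_rebound / h_drop * 100
= 206.4 / 397 * 100
= 52.0%

52.0%


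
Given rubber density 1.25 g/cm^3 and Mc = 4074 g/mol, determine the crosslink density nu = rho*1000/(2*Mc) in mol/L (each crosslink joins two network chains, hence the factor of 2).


nu = rho * 1000 / (2 * Mc)
nu = 1.25 * 1000 / (2 * 4074)
nu = 1250.0 / 8148
nu = 0.1534 mol/L

0.1534 mol/L


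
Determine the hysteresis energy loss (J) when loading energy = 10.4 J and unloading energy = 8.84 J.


Hysteresis loss = loading - unloading
= 10.4 - 8.84
= 1.56 J

1.56 J


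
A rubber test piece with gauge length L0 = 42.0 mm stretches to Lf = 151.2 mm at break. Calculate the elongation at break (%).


Elongation = (Lf - L0) / L0 * 100
= (151.2 - 42.0) / 42.0 * 100
= 109.2 / 42.0 * 100
= 260.0%

260.0%


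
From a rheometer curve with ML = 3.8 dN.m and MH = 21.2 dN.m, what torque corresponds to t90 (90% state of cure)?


M90 = ML + 0.9 * (MH - ML)
M90 = 3.8 + 0.9 * (21.2 - 3.8)
M90 = 3.8 + 0.9 * 17.4
M90 = 19.46 dN.m

19.46 dN.m


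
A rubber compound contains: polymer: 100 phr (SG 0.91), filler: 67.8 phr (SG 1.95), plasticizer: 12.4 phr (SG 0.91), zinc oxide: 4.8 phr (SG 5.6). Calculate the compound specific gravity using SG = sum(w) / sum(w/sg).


Sum of weights = 185.0
Volume contributions:
  polymer: 100/0.91 = 109.8901
  filler: 67.8/1.95 = 34.7692
  plasticizer: 12.4/0.91 = 13.6264
  zinc oxide: 4.8/5.6 = 0.8571
Sum of volumes = 159.1429
SG = 185.0 / 159.1429 = 1.162

SG = 1.162


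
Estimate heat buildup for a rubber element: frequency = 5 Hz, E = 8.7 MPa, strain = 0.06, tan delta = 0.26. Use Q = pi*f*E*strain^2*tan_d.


Q = pi * f * E * strain^2 * tan_d
= pi * 5 * 8.7 * 0.06^2 * 0.26
= pi * 5 * 8.7 * 0.0036 * 0.26
= 0.1279

Q = 0.1279


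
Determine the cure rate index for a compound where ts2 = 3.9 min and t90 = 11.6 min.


CRI = 100 / (t90 - ts2)
= 100 / (11.6 - 3.9)
= 100 / 7.7
= 12.99 min^-1

12.99 min^-1


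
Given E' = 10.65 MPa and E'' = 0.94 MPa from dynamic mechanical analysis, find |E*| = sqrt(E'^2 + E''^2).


|E*| = sqrt(E'^2 + E''^2)
= sqrt(10.65^2 + 0.94^2)
= sqrt(113.4225 + 0.8836)
= 10.691 MPa

10.691 MPa


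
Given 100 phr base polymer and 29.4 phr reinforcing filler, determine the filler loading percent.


Filler % = filler / (rubber + filler) * 100
= 29.4 / (100 + 29.4) * 100
= 29.4 / 129.4 * 100
= 22.72%

22.72%


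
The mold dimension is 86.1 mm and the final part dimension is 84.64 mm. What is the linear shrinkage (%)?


Shrinkage = (mold - part) / mold * 100
= (86.1 - 84.64) / 86.1 * 100
= 1.46 / 86.1 * 100
= 1.7%

1.7%


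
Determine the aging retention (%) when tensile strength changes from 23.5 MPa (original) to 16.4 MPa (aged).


Retention = aged / original * 100
= 16.4 / 23.5 * 100
= 69.8%

69.8%


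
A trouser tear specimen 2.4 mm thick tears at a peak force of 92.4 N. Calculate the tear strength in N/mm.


Tear strength = force / thickness
= 92.4 / 2.4
= 38.5 N/mm

38.5 N/mm


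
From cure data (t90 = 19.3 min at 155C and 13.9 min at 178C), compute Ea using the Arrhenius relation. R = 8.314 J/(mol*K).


T1 = 428.15 K, T2 = 451.15 K
1/T1 - 1/T2 = 1.1907e-04
ln(t1/t2) = ln(19.3/13.9) = 0.3282
Ea = 8.314 * 0.3282 / 1.1907e-04 = 22917.0747 J/mol
Ea = 22.92 kJ/mol

22.92 kJ/mol


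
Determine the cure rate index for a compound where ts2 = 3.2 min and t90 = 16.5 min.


CRI = 100 / (t90 - ts2)
= 100 / (16.5 - 3.2)
= 100 / 13.3
= 7.52 min^-1

7.52 min^-1


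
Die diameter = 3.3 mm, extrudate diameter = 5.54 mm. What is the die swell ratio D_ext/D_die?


Die swell ratio = D_extrudate / D_die
= 5.54 / 3.3
= 1.679

Die swell = 1.679


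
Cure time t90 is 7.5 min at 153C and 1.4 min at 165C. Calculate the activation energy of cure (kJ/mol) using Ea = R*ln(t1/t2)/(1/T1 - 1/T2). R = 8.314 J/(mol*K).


T1 = 426.15 K, T2 = 438.15 K
1/T1 - 1/T2 = 6.4268e-05
ln(t1/t2) = ln(7.5/1.4) = 1.6784
Ea = 8.314 * 1.6784 / 6.4268e-05 = 217128.8435 J/mol
Ea = 217.13 kJ/mol

217.13 kJ/mol


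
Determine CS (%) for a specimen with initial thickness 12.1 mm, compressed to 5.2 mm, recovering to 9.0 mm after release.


CS = (t0 - recovered) / (t0 - ts) * 100
= (12.1 - 9.0) / (12.1 - 5.2) * 100
= 3.1 / 6.9 * 100
= 44.9%

44.9%


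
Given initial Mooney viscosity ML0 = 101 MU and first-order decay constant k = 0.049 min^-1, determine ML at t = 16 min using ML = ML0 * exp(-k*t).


ML = ML0 * exp(-k * t)
ML = 101 * exp(-0.049 * 16)
ML = 101 * 0.4566
ML = 46.11 MU

46.11 MU


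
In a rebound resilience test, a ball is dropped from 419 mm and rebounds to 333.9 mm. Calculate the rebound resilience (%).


Resilience = h_rebound / h_drop * 100
= 333.9 / 419 * 100
= 79.7%

79.7%


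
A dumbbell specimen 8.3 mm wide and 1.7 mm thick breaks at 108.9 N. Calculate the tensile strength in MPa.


Area = width * thickness = 8.3 * 1.7 = 14.11 mm^2
TS = force / area = 108.9 / 14.11 = 7.72 MPa

7.72 MPa


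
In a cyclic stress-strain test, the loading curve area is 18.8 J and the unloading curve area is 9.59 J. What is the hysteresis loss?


Hysteresis loss = loading - unloading
= 18.8 - 9.59
= 9.21 J

9.21 J


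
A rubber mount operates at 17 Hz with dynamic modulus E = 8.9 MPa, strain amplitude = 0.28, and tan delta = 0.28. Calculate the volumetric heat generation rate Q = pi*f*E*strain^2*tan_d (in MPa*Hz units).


Q = pi * f * E * strain^2 * tan_d
= pi * 17 * 8.9 * 0.28^2 * 0.28
= pi * 17 * 8.9 * 0.0784 * 0.28
= 10.4343

Q = 10.4343


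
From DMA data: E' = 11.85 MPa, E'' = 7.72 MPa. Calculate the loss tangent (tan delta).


tan delta = E'' / E'
= 7.72 / 11.85
= 0.6515

tan delta = 0.6515


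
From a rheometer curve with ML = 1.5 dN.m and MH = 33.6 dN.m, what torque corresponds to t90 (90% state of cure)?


M90 = ML + 0.9 * (MH - ML)
M90 = 1.5 + 0.9 * (33.6 - 1.5)
M90 = 1.5 + 0.9 * 32.1
M90 = 30.39 dN.m

30.39 dN.m


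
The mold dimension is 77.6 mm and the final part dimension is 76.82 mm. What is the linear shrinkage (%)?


Shrinkage = (mold - part) / mold * 100
= (77.6 - 76.82) / 77.6 * 100
= 0.78 / 77.6 * 100
= 1.01%

1.01%


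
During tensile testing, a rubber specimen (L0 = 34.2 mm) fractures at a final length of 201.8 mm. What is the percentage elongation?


Elongation = (Lf - L0) / L0 * 100
= (201.8 - 34.2) / 34.2 * 100
= 167.6 / 34.2 * 100
= 490.1%

490.1%


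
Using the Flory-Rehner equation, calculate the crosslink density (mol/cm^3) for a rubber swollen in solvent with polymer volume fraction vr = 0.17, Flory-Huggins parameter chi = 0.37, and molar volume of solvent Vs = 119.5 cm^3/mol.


ln(1 - vr) = ln(1 - 0.17) = -0.1863
Numerator = -((-0.1863) + 0.17 + 0.37 * 0.17^2) = 0.0056
Denominator = 119.5 * (0.17^(1/3) - 0.17/2) = 56.0414
nu = 0.0056 / 56.0414 = 1.0058e-04 mol/cm^3

1.0058e-04 mol/cm^3


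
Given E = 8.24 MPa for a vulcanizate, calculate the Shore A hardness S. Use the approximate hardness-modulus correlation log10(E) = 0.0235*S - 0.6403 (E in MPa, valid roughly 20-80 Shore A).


log10(E) = 0.0235*S - 0.6403  =>  S = (log10(E) + 0.6403) / 0.0235
log10(8.24) = 0.915927
S = (0.915927 + 0.6403) / 0.0235 = 1.556227 / 0.0235
S = 66.2

Shore A = 66.2


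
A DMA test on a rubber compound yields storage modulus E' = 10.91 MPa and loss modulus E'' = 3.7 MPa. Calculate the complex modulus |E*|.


|E*| = sqrt(E'^2 + E''^2)
= sqrt(10.91^2 + 3.7^2)
= sqrt(119.0281 + 13.6900)
= 11.52 MPa

11.52 MPa


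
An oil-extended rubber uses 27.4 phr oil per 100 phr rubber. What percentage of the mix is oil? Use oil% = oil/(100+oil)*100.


Oil % = oil / (100 + oil) * 100
= 27.4 / (100 + 27.4) * 100
= 27.4 / 127.4 * 100
= 21.51%

21.51%


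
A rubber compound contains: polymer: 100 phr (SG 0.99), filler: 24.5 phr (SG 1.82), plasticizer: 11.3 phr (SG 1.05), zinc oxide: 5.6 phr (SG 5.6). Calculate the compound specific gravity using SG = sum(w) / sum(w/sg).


Sum of weights = 141.4
Volume contributions:
  polymer: 100/0.99 = 101.0101
  filler: 24.5/1.82 = 13.4615
  plasticizer: 11.3/1.05 = 10.7619
  zinc oxide: 5.6/5.6 = 1.0000
Sum of volumes = 126.2335
SG = 141.4 / 126.2335 = 1.12

SG = 1.12


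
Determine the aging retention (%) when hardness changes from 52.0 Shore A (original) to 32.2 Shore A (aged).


Retention = aged / original * 100
= 32.2 / 52.0 * 100
= 61.9%

61.9%


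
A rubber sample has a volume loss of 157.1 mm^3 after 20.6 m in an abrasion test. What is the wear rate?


Rate = volume_loss / distance
= 157.1 / 20.6
= 7.626 mm^3/m

7.626 mm^3/m


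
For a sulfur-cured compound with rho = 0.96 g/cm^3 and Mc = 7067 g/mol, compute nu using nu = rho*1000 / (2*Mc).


nu = rho * 1000 / (2 * Mc)
nu = 0.96 * 1000 / (2 * 7067)
nu = 960.0 / 14134
nu = 0.0679 mol/L

0.0679 mol/L


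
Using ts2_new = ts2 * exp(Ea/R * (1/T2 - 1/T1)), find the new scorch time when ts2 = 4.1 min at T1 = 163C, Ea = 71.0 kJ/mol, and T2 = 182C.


Convert temperatures: T1 = 163 + 273.15 = 436.15 K, T2 = 182 + 273.15 = 455.15 K
ts2_new = 4.1 * exp(71000 / 8.314 * (1/455.15 - 1/436.15))
1/T2 - 1/T1 = -9.5711e-05
ts2_new = 1.81 min

1.81 min


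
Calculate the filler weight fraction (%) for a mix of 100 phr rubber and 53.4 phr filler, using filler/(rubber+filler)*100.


Filler % = filler / (rubber + filler) * 100
= 53.4 / (100 + 53.4) * 100
= 53.4 / 153.4 * 100
= 34.81%

34.81%


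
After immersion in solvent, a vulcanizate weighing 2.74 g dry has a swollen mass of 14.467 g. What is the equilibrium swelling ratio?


Q = W_swollen / W_dry
Q = 14.467 / 2.74
Q = 5.28

Q = 5.28


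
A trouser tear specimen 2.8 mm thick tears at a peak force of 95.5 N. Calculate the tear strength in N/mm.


Tear strength = force / thickness
= 95.5 / 2.8
= 34.11 N/mm

34.11 N/mm


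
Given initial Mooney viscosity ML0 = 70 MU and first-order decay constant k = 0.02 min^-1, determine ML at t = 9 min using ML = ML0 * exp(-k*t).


ML = ML0 * exp(-k * t)
ML = 70 * exp(-0.02 * 9)
ML = 70 * 0.8353
ML = 58.47 MU

58.47 MU


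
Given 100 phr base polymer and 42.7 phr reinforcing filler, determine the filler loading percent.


Filler % = filler / (rubber + filler) * 100
= 42.7 / (100 + 42.7) * 100
= 42.7 / 142.7 * 100
= 29.92%

29.92%


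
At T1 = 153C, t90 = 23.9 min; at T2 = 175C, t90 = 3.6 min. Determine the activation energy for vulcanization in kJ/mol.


T1 = 426.15 K, T2 = 448.15 K
1/T1 - 1/T2 = 1.1520e-04
ln(t1/t2) = ln(23.9/3.6) = 1.8929
Ea = 8.314 * 1.8929 / 1.1520e-04 = 136619.0119 J/mol
Ea = 136.62 kJ/mol

136.62 kJ/mol


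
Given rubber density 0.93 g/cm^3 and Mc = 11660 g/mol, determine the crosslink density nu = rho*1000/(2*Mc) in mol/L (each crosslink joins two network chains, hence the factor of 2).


nu = rho * 1000 / (2 * Mc)
nu = 0.93 * 1000 / (2 * 11660)
nu = 930.0 / 23320
nu = 0.0399 mol/L

0.0399 mol/L


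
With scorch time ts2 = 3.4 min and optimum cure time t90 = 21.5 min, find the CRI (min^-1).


CRI = 100 / (t90 - ts2)
= 100 / (21.5 - 3.4)
= 100 / 18.1
= 5.52 min^-1

5.52 min^-1


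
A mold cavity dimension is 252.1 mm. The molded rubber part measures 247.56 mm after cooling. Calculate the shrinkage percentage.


Shrinkage = (mold - part) / mold * 100
= (252.1 - 247.56) / 252.1 * 100
= 4.54 / 252.1 * 100
= 1.8%

1.8%


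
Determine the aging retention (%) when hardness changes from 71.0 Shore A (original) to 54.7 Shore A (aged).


Retention = aged / original * 100
= 54.7 / 71.0 * 100
= 77.0%

77.0%


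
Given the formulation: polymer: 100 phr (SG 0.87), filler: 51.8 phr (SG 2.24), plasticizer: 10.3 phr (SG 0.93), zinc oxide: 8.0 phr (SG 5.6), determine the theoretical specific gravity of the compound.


Sum of weights = 170.1
Volume contributions:
  polymer: 100/0.87 = 114.9425
  filler: 51.8/2.24 = 23.1250
  plasticizer: 10.3/0.93 = 11.0753
  zinc oxide: 8.0/5.6 = 1.4286
Sum of volumes = 150.5714
SG = 170.1 / 150.5714 = 1.13

SG = 1.13


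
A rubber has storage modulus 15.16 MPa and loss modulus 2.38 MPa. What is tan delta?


tan delta = E'' / E'
= 2.38 / 15.16
= 0.157

tan delta = 0.157


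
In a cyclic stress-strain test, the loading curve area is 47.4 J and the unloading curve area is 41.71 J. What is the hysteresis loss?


Hysteresis loss = loading - unloading
= 47.4 - 41.71
= 5.69 J

5.69 J


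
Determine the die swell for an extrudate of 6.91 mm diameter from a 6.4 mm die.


Die swell ratio = D_extrudate / D_die
= 6.91 / 6.4
= 1.08

Die swell = 1.08


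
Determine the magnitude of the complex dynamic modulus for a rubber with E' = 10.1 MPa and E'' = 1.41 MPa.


|E*| = sqrt(E'^2 + E''^2)
= sqrt(10.1^2 + 1.41^2)
= sqrt(102.0100 + 1.9881)
= 10.198 MPa

10.198 MPa


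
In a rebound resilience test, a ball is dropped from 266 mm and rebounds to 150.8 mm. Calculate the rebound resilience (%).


Resilience = h_rebound / h_drop * 100
= 150.8 / 266 * 100
= 56.7%

56.7%


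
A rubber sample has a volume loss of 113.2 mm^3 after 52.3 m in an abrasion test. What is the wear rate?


Rate = volume_loss / distance
= 113.2 / 52.3
= 2.164 mm^3/m

2.164 mm^3/m


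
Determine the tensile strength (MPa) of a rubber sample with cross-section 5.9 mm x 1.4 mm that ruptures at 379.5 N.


Area = width * thickness = 5.9 * 1.4 = 8.26 mm^2
TS = force / area = 379.5 / 8.26 = 45.94 MPa

45.94 MPa


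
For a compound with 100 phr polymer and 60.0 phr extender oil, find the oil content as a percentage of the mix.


Oil % = oil / (100 + oil) * 100
= 60.0 / (100 + 60.0) * 100
= 60.0 / 160.0 * 100
= 37.5%

37.5%


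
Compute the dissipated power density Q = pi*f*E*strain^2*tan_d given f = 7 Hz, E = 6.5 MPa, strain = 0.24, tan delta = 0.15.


Q = pi * f * E * strain^2 * tan_d
= pi * 7 * 6.5 * 0.24^2 * 0.15
= pi * 7 * 6.5 * 0.0576 * 0.15
= 1.2350

Q = 1.2350


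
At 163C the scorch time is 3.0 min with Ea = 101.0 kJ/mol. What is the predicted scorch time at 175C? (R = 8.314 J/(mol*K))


Convert temperatures: T1 = 163 + 273.15 = 436.15 K, T2 = 175 + 273.15 = 448.15 K
ts2_new = 3.0 * exp(101000 / 8.314 * (1/448.15 - 1/436.15))
1/T2 - 1/T1 = -6.1393e-05
ts2_new = 1.42 min

1.42 min


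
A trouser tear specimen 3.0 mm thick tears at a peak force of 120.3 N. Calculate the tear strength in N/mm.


Tear strength = force / thickness
= 120.3 / 3.0
= 40.1 N/mm

40.1 N/mm


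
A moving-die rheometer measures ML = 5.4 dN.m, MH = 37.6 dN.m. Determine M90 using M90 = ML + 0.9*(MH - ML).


M90 = ML + 0.9 * (MH - ML)
M90 = 5.4 + 0.9 * (37.6 - 5.4)
M90 = 5.4 + 0.9 * 32.2
M90 = 34.38 dN.m

34.38 dN.m


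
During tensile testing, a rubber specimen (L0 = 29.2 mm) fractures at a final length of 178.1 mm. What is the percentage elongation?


Elongation = (Lf - L0) / L0 * 100
= (178.1 - 29.2) / 29.2 * 100
= 148.9 / 29.2 * 100
= 509.9%

509.9%


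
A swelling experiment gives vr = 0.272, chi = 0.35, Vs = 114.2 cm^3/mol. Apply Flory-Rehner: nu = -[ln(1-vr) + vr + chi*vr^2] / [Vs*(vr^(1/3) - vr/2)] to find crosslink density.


ln(1 - vr) = ln(1 - 0.272) = -0.3175
Numerator = -((-0.3175) + 0.272 + 0.35 * 0.272^2) = 0.0196
Denominator = 114.2 * (0.272^(1/3) - 0.272/2) = 58.4615
nu = 0.0196 / 58.4615 = 3.3458e-04 mol/cm^3

3.3458e-04 mol/cm^3


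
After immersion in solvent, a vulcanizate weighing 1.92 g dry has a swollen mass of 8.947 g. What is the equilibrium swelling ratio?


Q = W_swollen / W_dry
Q = 8.947 / 1.92
Q = 4.66

Q = 4.66


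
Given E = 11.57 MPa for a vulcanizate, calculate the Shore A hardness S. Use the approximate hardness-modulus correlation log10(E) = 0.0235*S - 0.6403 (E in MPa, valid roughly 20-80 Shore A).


log10(E) = 0.0235*S - 0.6403  =>  S = (log10(E) + 0.6403) / 0.0235
log10(11.57) = 1.063333
S = (1.063333 + 0.6403) / 0.0235 = 1.703633 / 0.0235
S = 72.5

Shore A = 72.5


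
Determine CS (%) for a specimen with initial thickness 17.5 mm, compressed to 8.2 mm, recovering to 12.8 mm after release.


CS = (t0 - recovered) / (t0 - ts) * 100
= (17.5 - 12.8) / (17.5 - 8.2) * 100
= 4.7 / 9.3 * 100
= 50.5%

50.5%


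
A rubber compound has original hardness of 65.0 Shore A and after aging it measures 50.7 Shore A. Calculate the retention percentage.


Retention = aged / original * 100
= 50.7 / 65.0 * 100
= 78.0%

78.0%


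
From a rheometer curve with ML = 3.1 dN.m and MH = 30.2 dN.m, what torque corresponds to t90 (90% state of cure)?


M90 = ML + 0.9 * (MH - ML)
M90 = 3.1 + 0.9 * (30.2 - 3.1)
M90 = 3.1 + 0.9 * 27.1
M90 = 27.49 dN.m

27.49 dN.m


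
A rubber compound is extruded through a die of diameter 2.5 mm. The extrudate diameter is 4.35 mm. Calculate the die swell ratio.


Die swell ratio = D_extrudate / D_die
= 4.35 / 2.5
= 1.74

Die swell = 1.74


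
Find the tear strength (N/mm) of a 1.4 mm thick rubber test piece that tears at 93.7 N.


Tear strength = force / thickness
= 93.7 / 1.4
= 66.93 N/mm

66.93 N/mm


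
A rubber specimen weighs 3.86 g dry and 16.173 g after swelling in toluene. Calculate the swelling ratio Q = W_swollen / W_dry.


Q = W_swollen / W_dry
Q = 16.173 / 3.86
Q = 4.19

Q = 4.19


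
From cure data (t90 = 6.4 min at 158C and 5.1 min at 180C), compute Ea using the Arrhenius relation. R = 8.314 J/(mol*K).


T1 = 431.15 K, T2 = 453.15 K
1/T1 - 1/T2 = 1.1260e-04
ln(t1/t2) = ln(6.4/5.1) = 0.2271
Ea = 8.314 * 0.2271 / 1.1260e-04 = 16764.6106 J/mol
Ea = 16.76 kJ/mol

16.76 kJ/mol


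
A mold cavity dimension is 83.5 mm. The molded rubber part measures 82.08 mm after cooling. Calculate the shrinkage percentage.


Shrinkage = (mold - part) / mold * 100
= (83.5 - 82.08) / 83.5 * 100
= 1.42 / 83.5 * 100
= 1.7%

1.7%


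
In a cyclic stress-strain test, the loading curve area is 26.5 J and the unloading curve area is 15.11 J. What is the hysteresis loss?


Hysteresis loss = loading - unloading
= 26.5 - 15.11
= 11.39 J

11.39 J


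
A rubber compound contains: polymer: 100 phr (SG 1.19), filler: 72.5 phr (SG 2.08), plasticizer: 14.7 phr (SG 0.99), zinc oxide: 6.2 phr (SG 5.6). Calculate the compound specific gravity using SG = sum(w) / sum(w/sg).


Sum of weights = 193.4
Volume contributions:
  polymer: 100/1.19 = 84.0336
  filler: 72.5/2.08 = 34.8558
  plasticizer: 14.7/0.99 = 14.8485
  zinc oxide: 6.2/5.6 = 1.1071
Sum of volumes = 134.8450
SG = 193.4 / 134.8450 = 1.434

SG = 1.434


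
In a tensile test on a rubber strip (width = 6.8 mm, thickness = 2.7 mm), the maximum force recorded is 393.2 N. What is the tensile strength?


Area = width * thickness = 6.8 * 2.7 = 18.36 mm^2
TS = force / area = 393.2 / 18.36 = 21.42 MPa

21.42 MPa


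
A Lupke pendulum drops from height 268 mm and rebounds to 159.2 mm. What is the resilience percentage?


Resilience = h_rebound / h_drop * 100
= 159.2 / 268 * 100
= 59.4%

59.4%


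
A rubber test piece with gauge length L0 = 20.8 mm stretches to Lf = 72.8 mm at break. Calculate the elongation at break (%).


Elongation = (Lf - L0) / L0 * 100
= (72.8 - 20.8) / 20.8 * 100
= 52.0 / 20.8 * 100
= 250.0%

250.0%


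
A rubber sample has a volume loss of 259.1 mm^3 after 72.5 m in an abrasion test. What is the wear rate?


Rate = volume_loss / distance
= 259.1 / 72.5
= 3.574 mm^3/m

3.574 mm^3/m


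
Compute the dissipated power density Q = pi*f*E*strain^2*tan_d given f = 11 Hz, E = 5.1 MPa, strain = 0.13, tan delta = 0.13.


Q = pi * f * E * strain^2 * tan_d
= pi * 11 * 5.1 * 0.13^2 * 0.13
= pi * 11 * 5.1 * 0.0169 * 0.13
= 0.3872

Q = 0.3872


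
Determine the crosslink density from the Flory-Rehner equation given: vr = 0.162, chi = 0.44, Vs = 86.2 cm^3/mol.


ln(1 - vr) = ln(1 - 0.162) = -0.1767
Numerator = -((-0.1767) + 0.162 + 0.44 * 0.162^2) = 0.0032
Denominator = 86.2 * (0.162^(1/3) - 0.162/2) = 40.0085
nu = 0.0032 / 40.0085 = 7.9728e-05 mol/cm^3

7.9728e-05 mol/cm^3


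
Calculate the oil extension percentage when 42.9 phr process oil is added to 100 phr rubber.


Oil % = oil / (100 + oil) * 100
= 42.9 / (100 + 42.9) * 100
= 42.9 / 142.9 * 100
= 30.02%

30.02%


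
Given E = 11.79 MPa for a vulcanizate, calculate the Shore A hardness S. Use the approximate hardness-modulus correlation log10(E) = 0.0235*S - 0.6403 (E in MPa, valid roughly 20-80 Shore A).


log10(E) = 0.0235*S - 0.6403  =>  S = (log10(E) + 0.6403) / 0.0235
log10(11.79) = 1.071514
S = (1.071514 + 0.6403) / 0.0235 = 1.711814 / 0.0235
S = 72.8

Shore A = 72.8


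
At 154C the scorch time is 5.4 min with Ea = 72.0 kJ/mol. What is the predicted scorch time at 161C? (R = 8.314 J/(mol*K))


Convert temperatures: T1 = 154 + 273.15 = 427.15 K, T2 = 161 + 273.15 = 434.15 K
ts2_new = 5.4 * exp(72000 / 8.314 * (1/434.15 - 1/427.15))
1/T2 - 1/T1 = -3.7747e-05
ts2_new = 3.89 min

3.89 min


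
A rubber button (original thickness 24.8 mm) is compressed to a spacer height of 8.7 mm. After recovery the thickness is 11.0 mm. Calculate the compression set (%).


CS = (t0 - recovered) / (t0 - ts) * 100
= (24.8 - 11.0) / (24.8 - 8.7) * 100
= 13.8 / 16.1 * 100
= 85.7%

85.7%


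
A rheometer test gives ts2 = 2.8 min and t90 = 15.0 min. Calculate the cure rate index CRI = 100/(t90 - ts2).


CRI = 100 / (t90 - ts2)
= 100 / (15.0 - 2.8)
= 100 / 12.2
= 8.2 min^-1

8.2 min^-1


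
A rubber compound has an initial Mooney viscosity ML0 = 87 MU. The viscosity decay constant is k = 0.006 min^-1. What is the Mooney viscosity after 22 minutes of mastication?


ML = ML0 * exp(-k * t)
ML = 87 * exp(-0.006 * 22)
ML = 87 * 0.8763
ML = 76.24 MU

76.24 MU


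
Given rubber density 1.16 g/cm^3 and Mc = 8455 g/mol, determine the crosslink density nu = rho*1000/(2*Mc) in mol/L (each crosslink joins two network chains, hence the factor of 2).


nu = rho * 1000 / (2 * Mc)
nu = 1.16 * 1000 / (2 * 8455)
nu = 1160.0 / 16910
nu = 0.0686 mol/L

0.0686 mol/L


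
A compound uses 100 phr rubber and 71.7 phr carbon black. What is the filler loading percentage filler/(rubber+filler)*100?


Filler % = filler / (rubber + filler) * 100
= 71.7 / (100 + 71.7) * 100
= 71.7 / 171.7 * 100
= 41.76%

41.76%


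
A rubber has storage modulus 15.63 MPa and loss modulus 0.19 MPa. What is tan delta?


tan delta = E'' / E'
= 0.19 / 15.63
= 0.0122

tan delta = 0.0122


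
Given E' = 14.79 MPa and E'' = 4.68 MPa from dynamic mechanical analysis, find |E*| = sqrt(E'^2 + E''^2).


|E*| = sqrt(E'^2 + E''^2)
= sqrt(14.79^2 + 4.68^2)
= sqrt(218.7441 + 21.9024)
= 15.513 MPa

15.513 MPa


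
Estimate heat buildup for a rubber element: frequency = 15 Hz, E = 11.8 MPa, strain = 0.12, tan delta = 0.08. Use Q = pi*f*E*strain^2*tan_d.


Q = pi * f * E * strain^2 * tan_d
= pi * 15 * 11.8 * 0.12^2 * 0.08
= pi * 15 * 11.8 * 0.0144 * 0.08
= 0.6406

Q = 0.6406


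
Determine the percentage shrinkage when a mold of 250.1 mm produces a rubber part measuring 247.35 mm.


Shrinkage = (mold - part) / mold * 100
= (250.1 - 247.35) / 250.1 * 100
= 2.75 / 250.1 * 100
= 1.1%

1.1%


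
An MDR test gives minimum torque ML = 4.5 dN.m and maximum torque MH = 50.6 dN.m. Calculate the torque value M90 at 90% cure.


M90 = ML + 0.9 * (MH - ML)
M90 = 4.5 + 0.9 * (50.6 - 4.5)
M90 = 4.5 + 0.9 * 46.1
M90 = 45.99 dN.m

45.99 dN.m


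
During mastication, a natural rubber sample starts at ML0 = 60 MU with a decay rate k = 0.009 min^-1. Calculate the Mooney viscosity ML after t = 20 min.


ML = ML0 * exp(-k * t)
ML = 60 * exp(-0.009 * 20)
ML = 60 * 0.8353
ML = 50.12 MU

50.12 MU


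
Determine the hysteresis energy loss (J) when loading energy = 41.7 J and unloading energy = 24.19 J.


Hysteresis loss = loading - unloading
= 41.7 - 24.19
= 17.51 J

17.51 J


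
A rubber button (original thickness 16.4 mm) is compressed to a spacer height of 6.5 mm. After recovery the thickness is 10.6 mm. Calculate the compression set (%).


CS = (t0 - recovered) / (t0 - ts) * 100
= (16.4 - 10.6) / (16.4 - 6.5) * 100
= 5.8 / 9.9 * 100
= 58.6%

58.6%


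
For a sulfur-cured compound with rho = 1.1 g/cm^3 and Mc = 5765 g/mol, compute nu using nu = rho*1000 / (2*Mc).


nu = rho * 1000 / (2 * Mc)
nu = 1.1 * 1000 / (2 * 5765)
nu = 1100.0 / 11530
nu = 0.0954 mol/L

0.0954 mol/L


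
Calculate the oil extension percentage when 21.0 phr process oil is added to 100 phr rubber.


Oil % = oil / (100 + oil) * 100
= 21.0 / (100 + 21.0) * 100
= 21.0 / 121.0 * 100
= 17.36%

17.36%


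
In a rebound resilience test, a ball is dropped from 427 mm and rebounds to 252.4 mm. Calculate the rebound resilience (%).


Resilience = h_rebound / h_drop * 100
= 252.4 / 427 * 100
= 59.1%

59.1%


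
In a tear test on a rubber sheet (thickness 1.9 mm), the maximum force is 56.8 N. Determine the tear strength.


Tear strength = force / thickness
= 56.8 / 1.9
= 29.89 N/mm

29.89 N/mm


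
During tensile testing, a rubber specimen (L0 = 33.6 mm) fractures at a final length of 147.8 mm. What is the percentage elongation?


Elongation = (Lf - L0) / L0 * 100
= (147.8 - 33.6) / 33.6 * 100
= 114.2 / 33.6 * 100
= 339.9%

339.9%


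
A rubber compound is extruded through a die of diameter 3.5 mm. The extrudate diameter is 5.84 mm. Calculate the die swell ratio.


Die swell ratio = D_extrudate / D_die
= 5.84 / 3.5
= 1.669

Die swell = 1.669


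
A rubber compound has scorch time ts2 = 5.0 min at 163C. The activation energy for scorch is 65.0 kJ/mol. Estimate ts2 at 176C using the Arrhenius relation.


Convert temperatures: T1 = 163 + 273.15 = 436.15 K, T2 = 176 + 273.15 = 449.15 K
ts2_new = 5.0 * exp(65000 / 8.314 * (1/449.15 - 1/436.15))
1/T2 - 1/T1 = -6.6361e-05
ts2_new = 2.98 min

2.98 min


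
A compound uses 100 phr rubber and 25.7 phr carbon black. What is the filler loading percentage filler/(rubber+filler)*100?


Filler % = filler / (rubber + filler) * 100
= 25.7 / (100 + 25.7) * 100
= 25.7 / 125.7 * 100
= 20.45%

20.45%


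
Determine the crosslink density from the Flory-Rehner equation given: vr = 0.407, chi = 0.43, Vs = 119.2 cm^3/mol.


ln(1 - vr) = ln(1 - 0.407) = -0.5226
Numerator = -((-0.5226) + 0.407 + 0.43 * 0.407^2) = 0.0443
Denominator = 119.2 * (0.407^(1/3) - 0.407/2) = 64.0795
nu = 0.0443 / 64.0795 = 6.9183e-04 mol/cm^3

6.9183e-04 mol/cm^3


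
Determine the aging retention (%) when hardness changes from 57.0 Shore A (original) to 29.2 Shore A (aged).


Retention = aged / original * 100
= 29.2 / 57.0 * 100
= 51.2%

51.2%


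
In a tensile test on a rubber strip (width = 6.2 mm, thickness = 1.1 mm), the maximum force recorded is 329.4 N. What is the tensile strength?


Area = width * thickness = 6.2 * 1.1 = 6.82 mm^2
TS = force / area = 329.4 / 6.82 = 48.3 MPa

48.3 MPa


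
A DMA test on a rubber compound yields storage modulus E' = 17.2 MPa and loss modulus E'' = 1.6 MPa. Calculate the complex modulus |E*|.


|E*| = sqrt(E'^2 + E''^2)
= sqrt(17.2^2 + 1.6^2)
= sqrt(295.8400 + 2.5600)
= 17.274 MPa

17.274 MPa


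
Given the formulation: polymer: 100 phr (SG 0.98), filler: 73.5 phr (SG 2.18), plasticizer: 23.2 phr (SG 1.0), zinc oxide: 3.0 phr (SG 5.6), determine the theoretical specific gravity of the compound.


Sum of weights = 199.7
Volume contributions:
  polymer: 100/0.98 = 102.0408
  filler: 73.5/2.18 = 33.7156
  plasticizer: 23.2/1.0 = 23.2000
  zinc oxide: 3.0/5.6 = 0.5357
Sum of volumes = 159.4921
SG = 199.7 / 159.4921 = 1.252

SG = 1.252


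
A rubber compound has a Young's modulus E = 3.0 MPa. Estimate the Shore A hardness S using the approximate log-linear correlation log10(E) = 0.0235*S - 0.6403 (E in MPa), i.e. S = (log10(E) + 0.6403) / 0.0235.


log10(E) = 0.0235*S - 0.6403  =>  S = (log10(E) + 0.6403) / 0.0235
log10(3.0) = 0.477121
S = (0.477121 + 0.6403) / 0.0235 = 1.117421 / 0.0235
S = 47.5

Shore A = 47.5


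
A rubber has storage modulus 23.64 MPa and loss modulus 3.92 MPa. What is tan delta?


tan delta = E'' / E'
= 3.92 / 23.64
= 0.1658

tan delta = 0.1658


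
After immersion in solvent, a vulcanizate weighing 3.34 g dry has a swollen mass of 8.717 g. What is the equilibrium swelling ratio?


Q = W_swollen / W_dry
Q = 8.717 / 3.34
Q = 2.61

Q = 2.61


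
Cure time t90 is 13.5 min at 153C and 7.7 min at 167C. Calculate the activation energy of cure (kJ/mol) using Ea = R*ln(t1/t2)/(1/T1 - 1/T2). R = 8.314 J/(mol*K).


T1 = 426.15 K, T2 = 440.15 K
1/T1 - 1/T2 = 7.4639e-05
ln(t1/t2) = ln(13.5/7.7) = 0.5615
Ea = 8.314 * 0.5615 / 7.4639e-05 = 62541.9247 J/mol
Ea = 62.54 kJ/mol

62.54 kJ/mol


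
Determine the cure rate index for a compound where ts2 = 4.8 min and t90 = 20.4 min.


CRI = 100 / (t90 - ts2)
= 100 / (20.4 - 4.8)
= 100 / 15.6
= 6.41 min^-1

6.41 min^-1


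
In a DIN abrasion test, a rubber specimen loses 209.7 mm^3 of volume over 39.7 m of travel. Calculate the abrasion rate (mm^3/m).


Rate = volume_loss / distance
= 209.7 / 39.7
= 5.282 mm^3/m

5.282 mm^3/m


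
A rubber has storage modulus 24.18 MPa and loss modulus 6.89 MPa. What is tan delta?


tan delta = E'' / E'
= 6.89 / 24.18
= 0.2849

tan delta = 0.2849


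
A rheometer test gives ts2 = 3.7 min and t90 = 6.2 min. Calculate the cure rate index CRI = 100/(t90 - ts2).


CRI = 100 / (t90 - ts2)
= 100 / (6.2 - 3.7)
= 100 / 2.5
= 40.0 min^-1

40.0 min^-1


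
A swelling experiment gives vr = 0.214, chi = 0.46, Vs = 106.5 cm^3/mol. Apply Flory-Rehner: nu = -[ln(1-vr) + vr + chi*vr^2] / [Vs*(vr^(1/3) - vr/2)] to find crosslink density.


ln(1 - vr) = ln(1 - 0.214) = -0.2408
Numerator = -((-0.2408) + 0.214 + 0.46 * 0.214^2) = 0.0057
Denominator = 106.5 * (0.214^(1/3) - 0.214/2) = 52.3067
nu = 0.0057 / 52.3067 = 1.0959e-04 mol/cm^3

1.0959e-04 mol/cm^3


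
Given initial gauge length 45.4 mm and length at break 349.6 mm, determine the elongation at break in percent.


Elongation = (Lf - L0) / L0 * 100
= (349.6 - 45.4) / 45.4 * 100
= 304.2 / 45.4 * 100
= 670.0%

670.0%


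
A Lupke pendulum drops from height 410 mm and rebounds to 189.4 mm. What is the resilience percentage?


Resilience = h_rebound / h_drop * 100
= 189.4 / 410 * 100
= 46.2%

46.2%


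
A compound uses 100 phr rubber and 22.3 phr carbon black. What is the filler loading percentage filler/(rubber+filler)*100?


Filler % = filler / (rubber + filler) * 100
= 22.3 / (100 + 22.3) * 100
= 22.3 / 122.3 * 100
= 18.23%

18.23%


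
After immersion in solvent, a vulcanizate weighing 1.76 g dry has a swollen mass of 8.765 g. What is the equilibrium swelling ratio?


Q = W_swollen / W_dry
Q = 8.765 / 1.76
Q = 4.98

Q = 4.98


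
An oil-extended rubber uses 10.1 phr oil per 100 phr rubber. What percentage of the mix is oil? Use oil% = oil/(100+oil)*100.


Oil % = oil / (100 + oil) * 100
= 10.1 / (100 + 10.1) * 100
= 10.1 / 110.1 * 100
= 9.17%

9.17%


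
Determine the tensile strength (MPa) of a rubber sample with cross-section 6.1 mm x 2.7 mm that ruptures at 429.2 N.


Area = width * thickness = 6.1 * 2.7 = 16.47 mm^2
TS = force / area = 429.2 / 16.47 = 26.06 MPa

26.06 MPa


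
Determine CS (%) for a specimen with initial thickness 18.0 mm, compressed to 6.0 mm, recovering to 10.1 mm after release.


CS = (t0 - recovered) / (t0 - ts) * 100
= (18.0 - 10.1) / (18.0 - 6.0) * 100
= 7.9 / 12.0 * 100
= 65.8%

65.8%


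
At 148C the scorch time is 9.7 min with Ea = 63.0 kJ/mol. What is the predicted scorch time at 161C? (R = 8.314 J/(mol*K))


Convert temperatures: T1 = 148 + 273.15 = 421.15 K, T2 = 161 + 273.15 = 434.15 K
ts2_new = 9.7 * exp(63000 / 8.314 * (1/434.15 - 1/421.15))
1/T2 - 1/T1 = -7.1100e-05
ts2_new = 5.66 min

5.66 min


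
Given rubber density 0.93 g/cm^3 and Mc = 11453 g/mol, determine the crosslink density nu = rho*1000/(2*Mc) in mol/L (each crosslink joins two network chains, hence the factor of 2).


nu = rho * 1000 / (2 * Mc)
nu = 0.93 * 1000 / (2 * 11453)
nu = 930.0 / 22906
nu = 0.0406 mol/L

0.0406 mol/L


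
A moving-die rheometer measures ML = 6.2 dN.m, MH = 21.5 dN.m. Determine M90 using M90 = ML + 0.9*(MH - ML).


M90 = ML + 0.9 * (MH - ML)
M90 = 6.2 + 0.9 * (21.5 - 6.2)
M90 = 6.2 + 0.9 * 15.3
M90 = 19.97 dN.m

19.97 dN.m


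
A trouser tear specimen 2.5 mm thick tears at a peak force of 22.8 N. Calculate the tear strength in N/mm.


Tear strength = force / thickness
= 22.8 / 2.5
= 9.12 N/mm

9.12 N/mm


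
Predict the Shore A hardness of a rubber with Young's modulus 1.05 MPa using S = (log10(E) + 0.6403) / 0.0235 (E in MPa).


log10(E) = 0.0235*S - 0.6403  =>  S = (log10(E) + 0.6403) / 0.0235
log10(1.05) = 0.021189
S = (0.021189 + 0.6403) / 0.0235 = 0.661489 / 0.0235
S = 28.1

Shore A = 28.1


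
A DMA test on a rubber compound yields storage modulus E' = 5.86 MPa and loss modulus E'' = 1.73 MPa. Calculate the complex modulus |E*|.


|E*| = sqrt(E'^2 + E''^2)
= sqrt(5.86^2 + 1.73^2)
= sqrt(34.3396 + 2.9929)
= 6.11 MPa

6.11 MPa


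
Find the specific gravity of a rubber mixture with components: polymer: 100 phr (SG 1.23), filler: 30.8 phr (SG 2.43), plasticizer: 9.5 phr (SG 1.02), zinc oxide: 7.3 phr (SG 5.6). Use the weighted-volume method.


Sum of weights = 147.6
Volume contributions:
  polymer: 100/1.23 = 81.3008
  filler: 30.8/2.43 = 12.6749
  plasticizer: 9.5/1.02 = 9.3137
  zinc oxide: 7.3/5.6 = 1.3036
Sum of volumes = 104.5930
SG = 147.6 / 104.5930 = 1.411

SG = 1.411


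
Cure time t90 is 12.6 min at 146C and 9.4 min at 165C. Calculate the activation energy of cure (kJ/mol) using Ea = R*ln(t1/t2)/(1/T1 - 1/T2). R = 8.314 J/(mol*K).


T1 = 419.15 K, T2 = 438.15 K
1/T1 - 1/T2 = 1.0346e-04
ln(t1/t2) = ln(12.6/9.4) = 0.2930
Ea = 8.314 * 0.2930 / 1.0346e-04 = 23544.9212 J/mol
Ea = 23.54 kJ/mol

23.54 kJ/mol


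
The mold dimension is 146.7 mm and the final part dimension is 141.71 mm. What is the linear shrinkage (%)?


Shrinkage = (mold - part) / mold * 100
= (146.7 - 141.71) / 146.7 * 100
= 4.99 / 146.7 * 100
= 3.4%

3.4%


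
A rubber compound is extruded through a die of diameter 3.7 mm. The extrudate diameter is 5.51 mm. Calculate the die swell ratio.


Die swell ratio = D_extrudate / D_die
= 5.51 / 3.7
= 1.489

Die swell = 1.489


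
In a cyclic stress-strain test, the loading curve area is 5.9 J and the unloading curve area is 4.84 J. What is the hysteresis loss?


Hysteresis loss = loading - unloading
= 5.9 - 4.84
= 1.06 J

1.06 J


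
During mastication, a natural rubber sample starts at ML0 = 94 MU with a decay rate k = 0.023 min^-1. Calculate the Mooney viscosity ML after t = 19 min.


ML = ML0 * exp(-k * t)
ML = 94 * exp(-0.023 * 19)
ML = 94 * 0.6460
ML = 60.72 MU

60.72 MU


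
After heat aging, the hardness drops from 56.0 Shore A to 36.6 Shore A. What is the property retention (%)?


Retention = aged / original * 100
= 36.6 / 56.0 * 100
= 65.4%

65.4%


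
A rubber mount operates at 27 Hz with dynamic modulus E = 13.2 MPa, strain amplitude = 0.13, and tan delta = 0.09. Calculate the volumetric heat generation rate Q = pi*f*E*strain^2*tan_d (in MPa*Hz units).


Q = pi * f * E * strain^2 * tan_d
= pi * 27 * 13.2 * 0.13^2 * 0.09
= pi * 27 * 13.2 * 0.0169 * 0.09
= 1.7030

Q = 1.7030


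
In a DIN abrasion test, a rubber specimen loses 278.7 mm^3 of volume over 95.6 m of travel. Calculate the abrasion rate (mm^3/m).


Rate = volume_loss / distance
= 278.7 / 95.6
= 2.915 mm^3/m

2.915 mm^3/m


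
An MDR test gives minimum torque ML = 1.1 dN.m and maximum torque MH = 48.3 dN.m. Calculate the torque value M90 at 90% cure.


M90 = ML + 0.9 * (MH - ML)
M90 = 1.1 + 0.9 * (48.3 - 1.1)
M90 = 1.1 + 0.9 * 47.2
M90 = 43.58 dN.m

43.58 dN.m


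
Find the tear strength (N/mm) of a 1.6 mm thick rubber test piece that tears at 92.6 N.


Tear strength = force / thickness
= 92.6 / 1.6
= 57.87 N/mm

57.87 N/mm


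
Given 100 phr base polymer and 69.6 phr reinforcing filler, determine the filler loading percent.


Filler % = filler / (rubber + filler) * 100
= 69.6 / (100 + 69.6) * 100
= 69.6 / 169.6 * 100
= 41.04%

41.04%


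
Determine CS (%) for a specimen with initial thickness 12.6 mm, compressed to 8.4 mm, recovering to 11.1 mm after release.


CS = (t0 - recovered) / (t0 - ts) * 100
= (12.6 - 11.1) / (12.6 - 8.4) * 100
= 1.5 / 4.2 * 100
= 35.7%

35.7%


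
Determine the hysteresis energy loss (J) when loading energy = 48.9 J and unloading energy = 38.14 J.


Hysteresis loss = loading - unloading
= 48.9 - 38.14
= 10.76 J

10.76 J
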